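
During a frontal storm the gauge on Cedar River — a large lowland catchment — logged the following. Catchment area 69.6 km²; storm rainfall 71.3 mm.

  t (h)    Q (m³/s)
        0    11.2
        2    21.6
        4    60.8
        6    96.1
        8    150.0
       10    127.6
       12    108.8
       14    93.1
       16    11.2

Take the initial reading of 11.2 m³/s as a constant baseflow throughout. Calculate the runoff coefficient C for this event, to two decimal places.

ΣQ_DR = 579.6 m³/s; V = ΣQ_DR·Δt = 4.173 × 10^6 m³.
Runoff depth d = V / A = 59.96 mm.
C = d / P = 59.96 / 71.3 = 0.84.

C ≈ 0.84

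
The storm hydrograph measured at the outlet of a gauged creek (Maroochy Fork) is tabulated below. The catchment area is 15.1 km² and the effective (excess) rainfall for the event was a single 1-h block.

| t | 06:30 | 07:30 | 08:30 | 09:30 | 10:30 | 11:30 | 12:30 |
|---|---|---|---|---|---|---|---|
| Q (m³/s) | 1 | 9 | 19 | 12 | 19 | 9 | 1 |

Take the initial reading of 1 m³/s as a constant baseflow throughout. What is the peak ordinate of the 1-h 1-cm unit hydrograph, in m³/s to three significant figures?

U_p ≈ 12.0 m³/s

Direct runoff: 0.0, 8.0, 18.0, 11.0, 18.0, 8.0, 0.0 m³/s; ΣQ_DR = 63.00 m³/s, peak = 18.0 m³/s.
Runoff depth d = ΣQ_DR·Δt / A = 63.00 × 3600 / (15.1 km²) = 15.02 mm.
The 1-cm UH is the DRH scaled by (10 mm)/d, so U_p = 18.0 × 10/15.02 = 12.0 m³/s.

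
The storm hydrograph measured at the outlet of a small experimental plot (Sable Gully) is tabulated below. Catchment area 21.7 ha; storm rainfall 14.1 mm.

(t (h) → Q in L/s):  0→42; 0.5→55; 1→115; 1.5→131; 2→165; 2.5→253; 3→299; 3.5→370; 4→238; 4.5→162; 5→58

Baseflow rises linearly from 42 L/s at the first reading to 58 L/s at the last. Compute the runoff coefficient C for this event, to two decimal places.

ΣQ_DR = 1338 L/s; V = ΣQ_DR·Δt = 2.408 × 10^6 L.
Runoff depth d = V / A = 11.10 mm.
C = d / P = 11.10 / 14.1 = 0.79.

C ≈ 0.79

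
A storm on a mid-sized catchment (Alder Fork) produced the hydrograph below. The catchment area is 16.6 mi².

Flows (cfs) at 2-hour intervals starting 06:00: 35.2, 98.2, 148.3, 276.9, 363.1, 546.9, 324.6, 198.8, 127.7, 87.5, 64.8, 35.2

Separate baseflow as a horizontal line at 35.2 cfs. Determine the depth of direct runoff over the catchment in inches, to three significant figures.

Direct runoff: 0.0, 63.0, 113.1, 241.7, 327.9, 511.7, 289.4, 163.6, 92.5, 52.3, 29.6, 0.0 cfs; ΣQ_DR = 1885 cfs.
V = ΣQ_DR · Δt = 1885 × 7200 s = 1.357 × 10^7 ft³.
Over A = 16.6 mi², depth = V / A = 0.352 in.

d ≈ 0.352 in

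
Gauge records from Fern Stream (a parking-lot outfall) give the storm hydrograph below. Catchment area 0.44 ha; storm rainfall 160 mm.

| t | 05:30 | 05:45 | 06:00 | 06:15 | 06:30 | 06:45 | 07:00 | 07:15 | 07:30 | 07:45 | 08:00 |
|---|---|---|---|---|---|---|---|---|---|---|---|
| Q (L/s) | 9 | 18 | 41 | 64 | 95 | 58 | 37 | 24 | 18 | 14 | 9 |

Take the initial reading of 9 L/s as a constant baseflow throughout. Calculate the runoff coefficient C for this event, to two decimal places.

C ≈ 0.37

ΣQ_DR = 288.0 L/s; V = ΣQ_DR·Δt = 2.592 × 10^5 L.
Runoff depth d = V / A = 58.91 mm.
C = d / P = 58.91 / 160 = 0.37.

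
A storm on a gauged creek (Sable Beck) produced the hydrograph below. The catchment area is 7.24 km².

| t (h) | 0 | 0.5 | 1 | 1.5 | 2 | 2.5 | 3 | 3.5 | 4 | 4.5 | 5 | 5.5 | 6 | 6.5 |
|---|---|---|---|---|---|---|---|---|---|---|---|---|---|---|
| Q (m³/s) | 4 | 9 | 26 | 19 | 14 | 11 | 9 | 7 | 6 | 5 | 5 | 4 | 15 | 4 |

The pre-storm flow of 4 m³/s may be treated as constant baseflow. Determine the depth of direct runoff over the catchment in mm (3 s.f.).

d ≈ 20.4 mm

Direct runoff: 0.0, 5.0, 22.0, 15.0, 10.0, 7.0, 5.0, 3.0, 2.0, 1.0, 1.0, 0.0, 11.0, 0.0 m³/s; ΣQ_DR = 82.00 m³/s.
V = ΣQ_DR · Δt = 82.00 × 1800 s = 1.476 × 10^5 m³.
Over A = 7.24 km², depth = V / A = 20.4 mm.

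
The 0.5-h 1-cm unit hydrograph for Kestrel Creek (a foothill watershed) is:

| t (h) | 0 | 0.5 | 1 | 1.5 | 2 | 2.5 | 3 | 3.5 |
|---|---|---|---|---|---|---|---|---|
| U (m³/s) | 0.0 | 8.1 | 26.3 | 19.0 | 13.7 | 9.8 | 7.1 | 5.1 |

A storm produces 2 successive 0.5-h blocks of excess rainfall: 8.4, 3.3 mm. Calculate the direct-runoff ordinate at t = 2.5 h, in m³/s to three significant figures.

Q ≈ 12.8 m³/s

By discrete convolution, Q_j = Σ (P_i / 10 mm) · U_{j−i}.
At t = 2.5 h (j=5): Q = (8.4/10)·9.8 + (3.3/10)·13.7 = 12.8 m³/s.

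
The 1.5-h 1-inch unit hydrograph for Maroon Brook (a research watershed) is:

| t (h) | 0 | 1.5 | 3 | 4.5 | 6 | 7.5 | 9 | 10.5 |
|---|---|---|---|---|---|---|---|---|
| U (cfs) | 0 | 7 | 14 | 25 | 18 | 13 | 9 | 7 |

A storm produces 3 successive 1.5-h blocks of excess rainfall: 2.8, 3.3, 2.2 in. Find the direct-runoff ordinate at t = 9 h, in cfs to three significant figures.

Q ≈ 108 cfs

By discrete convolution, Q_j = Σ (P_i / 1 in) · U_{j−i}.
At t = 9 h (j=6): Q = (2.8/1)·9 + (3.3/1)·13 + (2.2/1)·18 = 108 cfs.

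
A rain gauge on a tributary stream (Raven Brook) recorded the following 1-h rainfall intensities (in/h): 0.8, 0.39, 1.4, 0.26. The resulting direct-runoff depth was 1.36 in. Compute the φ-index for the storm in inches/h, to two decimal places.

Only the 2 blocks with intensity above φ contribute runoff: 0.8, 1.4 in/h.
Σ(I−φ)·Δt = d  ⇒  (0.8+1.4 − 2φ)·1 = 1.36
φ = (2.200 − 1.36/1) / 2 = 0.42 in/h.

φ ≈ 0.42 in/h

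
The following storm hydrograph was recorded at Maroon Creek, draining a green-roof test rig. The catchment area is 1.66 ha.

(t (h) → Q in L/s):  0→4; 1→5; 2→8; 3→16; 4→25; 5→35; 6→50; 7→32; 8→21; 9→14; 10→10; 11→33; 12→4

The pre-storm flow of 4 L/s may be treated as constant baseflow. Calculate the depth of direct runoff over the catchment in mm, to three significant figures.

d ≈ 44.5 mm

Direct runoff: 0.0, 1.0, 4.0, 12.0, 21.0, 31.0, 46.0, 28.0, 17.0, 10.0, 6.0, 29.0, 0.0 L/s; ΣQ_DR = 205.0 L/s.
V = ΣQ_DR · Δt = 205.0 × 3600 s = 7.380 × 10^5 L.
Over A = 1.66 ha, depth = V / A = 44.5 mm.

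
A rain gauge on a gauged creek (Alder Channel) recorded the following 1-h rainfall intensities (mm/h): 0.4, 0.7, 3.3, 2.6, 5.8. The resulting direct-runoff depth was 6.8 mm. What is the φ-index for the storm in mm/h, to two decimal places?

φ ≈ 1.63 mm/h

Only the 3 blocks with intensity above φ contribute runoff: 3.3, 2.6, 5.8 mm/h.
Σ(I−φ)·Δt = d  ⇒  (3.3+2.6+5.8 − 3φ)·1 = 6.8
φ = (11.70 − 6.8/1) / 3 = 1.63 mm/h.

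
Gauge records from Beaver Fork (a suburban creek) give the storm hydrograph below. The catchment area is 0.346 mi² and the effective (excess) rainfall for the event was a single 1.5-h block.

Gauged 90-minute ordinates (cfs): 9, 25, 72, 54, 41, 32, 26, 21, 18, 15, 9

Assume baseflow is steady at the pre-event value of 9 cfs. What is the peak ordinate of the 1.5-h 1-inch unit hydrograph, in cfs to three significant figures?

Direct runoff: 0.0, 16.0, 63.0, 45.0, 32.0, 23.0, 17.0, 12.0, 9.0, 6.0, 0.0 cfs; ΣQ_DR = 223.0 cfs, peak = 63.0 cfs.
Runoff depth d = ΣQ_DR·Δt / A = 223.0 × 5400 / (0.346 mi²) = 1.498 in.
The 1-inch UH is the DRH scaled by (1 in)/d, so U_p = 63.0 × 1/1.498 = 42.1 cfs.

U_p ≈ 42.1 cfs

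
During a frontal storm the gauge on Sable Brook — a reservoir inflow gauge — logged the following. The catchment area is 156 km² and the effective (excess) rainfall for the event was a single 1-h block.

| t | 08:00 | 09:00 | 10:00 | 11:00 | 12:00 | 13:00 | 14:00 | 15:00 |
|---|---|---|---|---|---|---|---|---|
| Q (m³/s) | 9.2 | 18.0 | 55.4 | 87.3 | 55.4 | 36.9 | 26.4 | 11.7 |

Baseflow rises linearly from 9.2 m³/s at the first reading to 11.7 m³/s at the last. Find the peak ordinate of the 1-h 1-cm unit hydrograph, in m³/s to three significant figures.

Direct runoff: 0.00, 8.44, 45.49, 77.03, 44.77, 25.91, 15.06, 0.00 m³/s; ΣQ_DR = 216.7 m³/s, peak = 77.03 m³/s.
Runoff depth d = ΣQ_DR·Δt / A = 216.7 × 3600 / (156 km²) = 5.001 mm.
The 1-cm UH is the DRH scaled by (10 mm)/d, so U_p = 77.03 × 10/5.001 = 154 m³/s.

U_p ≈ 154 m³/s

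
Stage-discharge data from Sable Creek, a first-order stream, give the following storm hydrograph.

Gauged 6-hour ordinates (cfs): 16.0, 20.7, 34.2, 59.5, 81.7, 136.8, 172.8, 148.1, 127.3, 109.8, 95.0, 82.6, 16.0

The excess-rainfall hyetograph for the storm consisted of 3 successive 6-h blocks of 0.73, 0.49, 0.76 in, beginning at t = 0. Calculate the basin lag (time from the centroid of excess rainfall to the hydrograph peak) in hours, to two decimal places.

Centroid of excess rainfall: t_c = Σ P_i·t̄_i / ΣP_i = 9.0909 h (block centres at 3, 9, 15 h).
Hydrograph peak occurs at t = 36 h, so basin lag t_L = 36 − 9.0909 = 26.91 h.

t_L ≈ 26.91 h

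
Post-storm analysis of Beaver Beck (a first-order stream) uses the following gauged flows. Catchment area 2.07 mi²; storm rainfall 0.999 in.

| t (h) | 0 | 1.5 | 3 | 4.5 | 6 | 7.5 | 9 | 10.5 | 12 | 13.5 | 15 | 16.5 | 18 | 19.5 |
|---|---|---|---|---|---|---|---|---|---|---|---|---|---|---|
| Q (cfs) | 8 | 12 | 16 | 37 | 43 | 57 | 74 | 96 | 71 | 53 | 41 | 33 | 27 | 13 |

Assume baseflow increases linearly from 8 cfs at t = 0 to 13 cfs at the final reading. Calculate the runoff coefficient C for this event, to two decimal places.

ΣQ_DR = 434.0 cfs; V = ΣQ_DR·Δt = 2.344 × 10^6 ft³.
Runoff depth d = V / A = 0.4873 in.
C = d / P = 0.4873 / 0.999 = 0.49.

C ≈ 0.49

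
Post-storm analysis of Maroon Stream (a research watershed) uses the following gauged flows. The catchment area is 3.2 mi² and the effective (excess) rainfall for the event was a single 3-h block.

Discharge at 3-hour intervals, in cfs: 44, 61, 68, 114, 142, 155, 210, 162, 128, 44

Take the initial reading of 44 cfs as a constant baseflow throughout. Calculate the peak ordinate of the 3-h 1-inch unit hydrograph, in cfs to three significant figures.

Direct runoff: 0.0, 17.0, 24.0, 70.0, 98.0, 111.0, 166.0, 118.0, 84.0, 0.0 cfs; ΣQ_DR = 688.0 cfs, peak = 166.0 cfs.
Runoff depth d = ΣQ_DR·Δt / A = 688.0 × 10800 / (3.2 mi²) = 0.9995 in.
The 1-inch UH is the DRH scaled by (1 in)/d, so U_p = 166.0 × 1/0.9995 = 166 cfs.

U_p ≈ 166 cfs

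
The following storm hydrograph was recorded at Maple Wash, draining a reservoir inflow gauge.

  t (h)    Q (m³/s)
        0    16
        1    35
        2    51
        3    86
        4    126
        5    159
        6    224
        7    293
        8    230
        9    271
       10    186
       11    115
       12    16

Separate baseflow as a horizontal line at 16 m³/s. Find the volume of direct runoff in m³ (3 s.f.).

Direct-runoff ordinates (Q − Q_b): 0.0, 19.0, 35.0, 70.0, 110.0, 143.0, 208.0, 277.0, 214.0, 255.0, 170.0, 99.0, 0.0 m³/s.
ΣQ_DR = 1600 m³/s.
With Δt = 1 h = 3600 s, V = ΣQ_DR · Δt = 1600 × 3600 = 5.76 × 10^6 m³.

V ≈ 5.76 × 10^6 m³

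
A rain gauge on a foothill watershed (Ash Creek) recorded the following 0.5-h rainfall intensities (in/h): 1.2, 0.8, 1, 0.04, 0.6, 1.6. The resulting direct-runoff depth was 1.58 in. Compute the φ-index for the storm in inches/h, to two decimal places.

Only the 5 blocks with intensity above φ contribute runoff: 1.2, 0.8, 1, 0.6, 1.6 in/h.
Σ(I−φ)·Δt = d  ⇒  (1.2+0.8+1+0.6+1.6 − 5φ)·0.5 = 1.58
φ = (5.200 − 1.58/0.5) / 5 = 0.41 in/h.

φ ≈ 0.41 in/h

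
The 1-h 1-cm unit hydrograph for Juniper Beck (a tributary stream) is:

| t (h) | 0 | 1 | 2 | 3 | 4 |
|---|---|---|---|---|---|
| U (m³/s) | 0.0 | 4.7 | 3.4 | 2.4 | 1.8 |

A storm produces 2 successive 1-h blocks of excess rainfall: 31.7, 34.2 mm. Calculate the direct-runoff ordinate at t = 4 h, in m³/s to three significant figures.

By discrete convolution, Q_j = Σ (P_i / 10 mm) · U_{j−i}.
At t = 4 h (j=4): Q = (31.7/10)·1.8 + (34.2/10)·2.4 = 13.9 m³/s.

Q ≈ 13.9 m³/s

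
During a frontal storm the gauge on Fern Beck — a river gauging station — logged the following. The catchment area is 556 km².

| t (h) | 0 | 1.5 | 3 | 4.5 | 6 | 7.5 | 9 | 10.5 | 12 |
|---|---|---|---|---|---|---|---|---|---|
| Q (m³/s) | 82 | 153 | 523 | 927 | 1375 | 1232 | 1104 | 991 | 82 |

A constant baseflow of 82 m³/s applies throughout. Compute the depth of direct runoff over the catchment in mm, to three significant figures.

d ≈ 55.7 mm

Direct runoff: 0.0, 71.0, 441.0, 845.0, 1293.0, 1150.0, 1022.0, 909.0, 0.0 m³/s; ΣQ_DR = 5731 m³/s.
V = ΣQ_DR · Δt = 5731 × 5400 s = 3.095 × 10^7 m³.
Over A = 556 km², depth = V / A = 55.7 mm.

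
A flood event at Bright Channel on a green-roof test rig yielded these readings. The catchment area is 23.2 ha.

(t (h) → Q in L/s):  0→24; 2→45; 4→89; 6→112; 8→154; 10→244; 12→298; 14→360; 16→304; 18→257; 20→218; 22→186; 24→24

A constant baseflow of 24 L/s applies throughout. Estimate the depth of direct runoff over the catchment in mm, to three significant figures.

d ≈ 62.2 mm

Direct runoff: 0.0, 21.0, 65.0, 88.0, 130.0, 220.0, 274.0, 336.0, 280.0, 233.0, 194.0, 162.0, 0.0 L/s; ΣQ_DR = 2003 L/s.
V = ΣQ_DR · Δt = 2003 × 7200 s = 1.442 × 10^7 L.
Over A = 23.2 ha, depth = V / A = 62.2 mm.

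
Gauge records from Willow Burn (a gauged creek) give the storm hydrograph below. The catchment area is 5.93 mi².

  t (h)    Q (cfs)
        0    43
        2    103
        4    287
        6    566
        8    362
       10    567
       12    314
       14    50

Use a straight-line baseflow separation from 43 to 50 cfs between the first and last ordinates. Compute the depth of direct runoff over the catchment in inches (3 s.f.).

d ≈ 1.00 in

Direct runoff: 0.00, 59.00, 242.00, 520.00, 315.00, 519.00, 265.00, 0.00 cfs; ΣQ_DR = 1920 cfs.
V = ΣQ_DR · Δt = 1920 × 7200 s = 1.382 × 10^7 ft³.
Over A = 5.93 mi², depth = V / A = 1.00 in.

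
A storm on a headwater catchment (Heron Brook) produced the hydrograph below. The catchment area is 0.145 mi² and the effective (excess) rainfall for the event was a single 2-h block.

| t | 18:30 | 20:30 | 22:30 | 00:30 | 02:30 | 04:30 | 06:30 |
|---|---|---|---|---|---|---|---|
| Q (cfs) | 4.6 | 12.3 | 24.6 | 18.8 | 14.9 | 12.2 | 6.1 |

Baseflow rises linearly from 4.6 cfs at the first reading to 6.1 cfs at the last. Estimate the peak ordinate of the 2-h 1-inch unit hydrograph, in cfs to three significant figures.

U_p ≈ 16.3 cfs

Direct runoff: 0.00, 7.45, 19.50, 13.45, 9.30, 6.35, 0.00 cfs; ΣQ_DR = 56.05 cfs, peak = 19.50 cfs.
Runoff depth d = ΣQ_DR·Δt / A = 56.05 × 7200 / (0.145 mi²) = 1.198 in.
The 1-inch UH is the DRH scaled by (1 in)/d, so U_p = 19.50 × 1/1.198 = 16.3 cfs.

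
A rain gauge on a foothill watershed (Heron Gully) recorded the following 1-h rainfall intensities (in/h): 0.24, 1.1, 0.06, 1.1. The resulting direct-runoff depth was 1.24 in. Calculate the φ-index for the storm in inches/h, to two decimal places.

φ ≈ 0.48 in/h

Only the 2 blocks with intensity above φ contribute runoff: 1.1, 1.1 in/h.
Σ(I−φ)·Δt = d  ⇒  (1.1+1.1 − 2φ)·1 = 1.24
φ = (2.200 − 1.24/1) / 2 = 0.48 in/h.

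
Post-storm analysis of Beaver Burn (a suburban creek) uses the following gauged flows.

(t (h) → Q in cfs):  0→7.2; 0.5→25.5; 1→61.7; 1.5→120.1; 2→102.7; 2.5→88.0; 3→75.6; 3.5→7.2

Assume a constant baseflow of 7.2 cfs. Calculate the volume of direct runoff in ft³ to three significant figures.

V ≈ 7.75 × 10^5 ft³

Direct-runoff ordinates (Q − Q_b): 0.0, 18.3, 54.5, 112.9, 95.5, 80.8, 68.4, 0.0 cfs.
ΣQ_DR = 430.4 cfs.
With Δt = 0.5 h = 1800 s, V = ΣQ_DR · Δt = 430.4 × 1800 = 7.75 × 10^5 ft³.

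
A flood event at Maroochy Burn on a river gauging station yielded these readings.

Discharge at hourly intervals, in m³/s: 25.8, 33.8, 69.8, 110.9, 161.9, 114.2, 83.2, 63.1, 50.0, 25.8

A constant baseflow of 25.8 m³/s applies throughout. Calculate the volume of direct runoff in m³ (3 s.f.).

Direct-runoff ordinates (Q − Q_b): 0.0, 8.0, 44.0, 85.1, 136.1, 88.4, 57.4, 37.3, 24.2, 0.0 m³/s.
ΣQ_DR = 480.5 m³/s.
With Δt = 1 h = 3600 s, V = ΣQ_DR · Δt = 480.5 × 3600 = 1.73 × 10^6 m³.

V ≈ 1.73 × 10^6 m³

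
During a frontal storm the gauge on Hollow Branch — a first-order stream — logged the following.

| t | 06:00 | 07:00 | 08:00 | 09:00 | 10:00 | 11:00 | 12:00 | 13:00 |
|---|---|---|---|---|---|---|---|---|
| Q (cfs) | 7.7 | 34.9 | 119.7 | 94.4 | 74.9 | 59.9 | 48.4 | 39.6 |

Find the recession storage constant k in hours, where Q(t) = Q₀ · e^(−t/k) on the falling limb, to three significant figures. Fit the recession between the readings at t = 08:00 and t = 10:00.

On the falling limb, Q drops from 119.7 to 74.9 cfs between t = 08:00 and t = 10:00 (Δt = 2 h).
k = −Δt / ln(Q₂/Q₁) = −2 / ln(74.9/119.7) = 4.27 h.

k ≈ 4.27 h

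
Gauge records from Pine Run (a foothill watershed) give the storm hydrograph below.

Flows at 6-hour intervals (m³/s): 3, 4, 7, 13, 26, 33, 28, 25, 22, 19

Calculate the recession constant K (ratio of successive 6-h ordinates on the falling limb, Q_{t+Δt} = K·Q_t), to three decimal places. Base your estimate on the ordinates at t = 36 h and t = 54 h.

K ≈ 0.879

Using the recession-limb readings at t = 36 h and t = 54 h: Q falls from 28 to 19 m³/s over 3 intervals.
K = (Q₂/Q₁)^(1/3) = (19/28)^(1/3) = 0.879.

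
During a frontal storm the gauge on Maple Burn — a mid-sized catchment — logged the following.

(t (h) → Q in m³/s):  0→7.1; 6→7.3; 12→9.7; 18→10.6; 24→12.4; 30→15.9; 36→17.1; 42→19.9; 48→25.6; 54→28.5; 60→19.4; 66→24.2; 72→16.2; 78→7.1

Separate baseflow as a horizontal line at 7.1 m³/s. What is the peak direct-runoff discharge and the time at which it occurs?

Q_p = 21.4 m³/s at t = 54 h

Subtracting baseflow gives direct-runoff ordinates: 0.0, 0.2, 2.6, 3.5, 5.3, 8.8, 10.0, 12.8, 18.5, 21.4, 12.3, 17.1, 9.1, 0.0 m³/s.
The maximum is 21.4 m³/s, occurring at the reading for t = 54 h.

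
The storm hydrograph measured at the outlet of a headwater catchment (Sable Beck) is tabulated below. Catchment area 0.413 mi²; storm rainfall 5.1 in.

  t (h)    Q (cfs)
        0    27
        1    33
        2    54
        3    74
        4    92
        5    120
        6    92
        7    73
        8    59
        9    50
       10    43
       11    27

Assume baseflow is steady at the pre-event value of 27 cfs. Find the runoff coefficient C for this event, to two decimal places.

C ≈ 0.31

ΣQ_DR = 420.0 cfs; V = ΣQ_DR·Δt = 1.512 × 10^6 ft³.
Runoff depth d = V / A = 1.576 in.
C = d / P = 1.576 / 5.1 = 0.31.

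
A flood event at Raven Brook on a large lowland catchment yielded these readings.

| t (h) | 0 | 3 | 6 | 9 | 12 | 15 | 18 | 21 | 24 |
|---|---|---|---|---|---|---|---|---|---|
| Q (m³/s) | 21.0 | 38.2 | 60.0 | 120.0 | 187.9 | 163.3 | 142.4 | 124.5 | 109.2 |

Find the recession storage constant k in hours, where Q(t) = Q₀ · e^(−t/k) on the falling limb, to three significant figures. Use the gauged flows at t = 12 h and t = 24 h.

On the falling limb, Q drops from 187.9 to 109.2 m³/s between t = 12 h and t = 24 h (Δt = 12 h).
k = −Δt / ln(Q₂/Q₁) = −12 / ln(109.2/187.9) = 22.1 h.

k ≈ 22.1 h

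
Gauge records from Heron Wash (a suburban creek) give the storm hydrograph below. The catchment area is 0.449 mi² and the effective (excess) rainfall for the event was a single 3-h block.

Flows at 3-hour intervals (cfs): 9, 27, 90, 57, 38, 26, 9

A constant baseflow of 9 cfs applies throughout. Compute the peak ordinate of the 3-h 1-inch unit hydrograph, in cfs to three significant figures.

U_p ≈ 40.5 cfs

Direct runoff: 0.0, 18.0, 81.0, 48.0, 29.0, 17.0, 0.0 cfs; ΣQ_DR = 193.0 cfs, peak = 81.0 cfs.
Runoff depth d = ΣQ_DR·Δt / A = 193.0 × 10800 / (0.449 mi²) = 1.998 in.
The 1-inch UH is the DRH scaled by (1 in)/d, so U_p = 81.0 × 1/1.998 = 40.5 cfs.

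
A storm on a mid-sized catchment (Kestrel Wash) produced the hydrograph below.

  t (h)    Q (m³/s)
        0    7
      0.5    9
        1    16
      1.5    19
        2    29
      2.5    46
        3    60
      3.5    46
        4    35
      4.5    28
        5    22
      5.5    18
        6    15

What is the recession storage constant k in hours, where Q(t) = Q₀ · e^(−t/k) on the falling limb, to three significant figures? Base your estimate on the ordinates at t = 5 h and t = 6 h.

On the falling limb, Q drops from 22 to 15 m³/s between t = 5 h and t = 6 h (Δt = 1 h).
k = −Δt / ln(Q₂/Q₁) = −1 / ln(15/22) = 2.61 h.

k ≈ 2.61 h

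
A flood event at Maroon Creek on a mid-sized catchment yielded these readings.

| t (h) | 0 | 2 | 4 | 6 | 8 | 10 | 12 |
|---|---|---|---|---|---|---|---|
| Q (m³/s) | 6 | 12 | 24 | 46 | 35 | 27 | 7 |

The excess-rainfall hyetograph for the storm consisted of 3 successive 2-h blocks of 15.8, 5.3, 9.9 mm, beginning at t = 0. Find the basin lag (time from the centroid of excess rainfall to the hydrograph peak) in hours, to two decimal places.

Centroid of excess rainfall: t_c = Σ P_i·t̄_i / ΣP_i = 2.6194 h (block centres at 1, 3, 5 h).
Hydrograph peak occurs at t = 6 h, so basin lag t_L = 6 − 2.6194 = 3.38 h.

t_L ≈ 3.38 h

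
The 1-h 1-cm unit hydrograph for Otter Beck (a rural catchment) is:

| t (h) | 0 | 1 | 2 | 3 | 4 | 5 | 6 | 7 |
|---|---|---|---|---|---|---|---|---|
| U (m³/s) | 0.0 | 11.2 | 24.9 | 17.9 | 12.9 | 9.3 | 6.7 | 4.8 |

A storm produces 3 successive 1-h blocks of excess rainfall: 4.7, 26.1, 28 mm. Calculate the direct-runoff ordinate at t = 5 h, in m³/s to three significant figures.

By discrete convolution, Q_j = Σ (P_i / 10 mm) · U_{j−i}.
At t = 5 h (j=5): Q = (4.7/10)·9.3 + (26.1/10)·12.9 + (28/10)·17.9 = 88.2 m³/s.

Q ≈ 88.2 m³/s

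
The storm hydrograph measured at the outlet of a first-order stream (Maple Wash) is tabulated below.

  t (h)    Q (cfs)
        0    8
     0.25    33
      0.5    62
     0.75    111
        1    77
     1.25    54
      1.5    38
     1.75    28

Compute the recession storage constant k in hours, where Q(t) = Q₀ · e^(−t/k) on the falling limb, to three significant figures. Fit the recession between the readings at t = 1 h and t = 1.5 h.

k ≈ 0.708 h

On the falling limb, Q drops from 77 to 38 cfs between t = 1 h and t = 1.5 h (Δt = 0.5 h).
k = −Δt / ln(Q₂/Q₁) = −0.5 / ln(38/77) = 0.708 h.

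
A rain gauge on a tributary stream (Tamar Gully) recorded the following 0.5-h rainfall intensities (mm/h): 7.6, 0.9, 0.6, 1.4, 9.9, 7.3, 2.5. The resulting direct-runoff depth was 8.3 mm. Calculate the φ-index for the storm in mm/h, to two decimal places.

Only the 3 blocks with intensity above φ contribute runoff: 7.6, 9.9, 7.3 mm/h.
Σ(I−φ)·Δt = d  ⇒  (7.6+9.9+7.3 − 3φ)·0.5 = 8.3
φ = (24.80 − 8.3/0.5) / 3 = 2.73 mm/h.

φ ≈ 2.73 mm/h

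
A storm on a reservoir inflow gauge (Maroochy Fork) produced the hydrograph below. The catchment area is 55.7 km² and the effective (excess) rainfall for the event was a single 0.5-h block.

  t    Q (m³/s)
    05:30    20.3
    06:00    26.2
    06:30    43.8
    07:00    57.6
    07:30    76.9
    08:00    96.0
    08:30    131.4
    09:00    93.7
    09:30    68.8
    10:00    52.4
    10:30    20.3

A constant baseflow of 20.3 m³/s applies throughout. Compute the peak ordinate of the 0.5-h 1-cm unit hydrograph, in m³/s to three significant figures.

Direct runoff: 0.0, 5.9, 23.5, 37.3, 56.6, 75.7, 111.1, 73.4, 48.5, 32.1, 0.0 m³/s; ΣQ_DR = 464.1 m³/s, peak = 111.1 m³/s.
Runoff depth d = ΣQ_DR·Δt / A = 464.1 × 1800 / (55.7 km²) = 15.00 mm.
The 1-cm UH is the DRH scaled by (10 mm)/d, so U_p = 111.1 × 10/15.00 = 74.1 m³/s.

U_p ≈ 74.1 m³/s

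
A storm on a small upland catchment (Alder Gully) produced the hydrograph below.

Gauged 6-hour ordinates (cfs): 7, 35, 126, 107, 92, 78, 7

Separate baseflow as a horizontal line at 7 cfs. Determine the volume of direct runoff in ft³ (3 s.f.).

V ≈ 8.70 × 10^6 ft³

Direct-runoff ordinates (Q − Q_b): 0.0, 28.0, 119.0, 100.0, 85.0, 71.0, 0.0 cfs.
ΣQ_DR = 403.0 cfs.
With Δt = 6 h = 21600 s, V = ΣQ_DR · Δt = 403.0 × 21600 = 8.70 × 10^6 ft³.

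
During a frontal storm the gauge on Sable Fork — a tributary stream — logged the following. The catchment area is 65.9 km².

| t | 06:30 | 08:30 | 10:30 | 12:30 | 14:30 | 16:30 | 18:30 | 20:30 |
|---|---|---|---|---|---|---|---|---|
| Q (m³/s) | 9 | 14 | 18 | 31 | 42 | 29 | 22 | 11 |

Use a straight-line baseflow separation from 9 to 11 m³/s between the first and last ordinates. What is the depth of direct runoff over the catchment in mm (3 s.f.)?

d ≈ 10.5 mm

Direct runoff: 0.00, 4.71, 8.43, 21.14, 31.86, 18.57, 11.29, 0.00 m³/s; ΣQ_DR = 96.00 m³/s.
V = ΣQ_DR · Δt = 96.00 × 7200 s = 6.912 × 10^5 m³.
Over A = 65.9 km², depth = V / A = 10.5 mm.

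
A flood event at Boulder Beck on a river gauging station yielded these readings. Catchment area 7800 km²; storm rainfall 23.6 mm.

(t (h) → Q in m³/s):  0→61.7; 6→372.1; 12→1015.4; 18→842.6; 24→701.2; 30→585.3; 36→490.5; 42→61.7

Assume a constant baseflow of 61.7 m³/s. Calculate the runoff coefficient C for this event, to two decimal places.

C ≈ 0.43

ΣQ_DR = 3637 m³/s; V = ΣQ_DR·Δt = 7.856 × 10^7 m³.
Runoff depth d = V / A = 10.07 mm.
C = d / P = 10.07 / 23.6 = 0.43.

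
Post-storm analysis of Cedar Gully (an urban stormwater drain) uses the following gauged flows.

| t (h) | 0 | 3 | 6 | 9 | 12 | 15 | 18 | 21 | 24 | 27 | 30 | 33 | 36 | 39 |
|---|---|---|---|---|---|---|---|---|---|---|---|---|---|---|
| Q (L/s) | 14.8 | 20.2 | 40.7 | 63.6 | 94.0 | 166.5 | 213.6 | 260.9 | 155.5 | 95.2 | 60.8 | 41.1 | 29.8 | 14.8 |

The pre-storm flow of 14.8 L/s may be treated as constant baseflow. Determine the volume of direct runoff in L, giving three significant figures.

Direct-runoff ordinates (Q − Q_b): 0.0, 5.4, 25.9, 48.8, 79.2, 151.7, 198.8, 246.1, 140.7, 80.4, 46.0, 26.3, 15.0, 0.0 L/s.
ΣQ_DR = 1064 L/s.
With Δt = 3 h = 10800 s, V = ΣQ_DR · Δt = 1064 × 10800 = 1.15 × 10^7 L.

V ≈ 1.15 × 10^7 L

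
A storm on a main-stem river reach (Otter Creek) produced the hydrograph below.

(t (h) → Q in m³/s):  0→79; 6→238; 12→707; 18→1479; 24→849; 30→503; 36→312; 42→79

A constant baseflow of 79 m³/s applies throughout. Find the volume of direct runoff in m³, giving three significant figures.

V ≈ 7.81 × 10^7 m³

Direct-runoff ordinates (Q − Q_b): 0.0, 159.0, 628.0, 1400.0, 770.0, 424.0, 233.0, 0.0 m³/s.
ΣQ_DR = 3614 m³/s.
With Δt = 6 h = 21600 s, V = ΣQ_DR · Δt = 3614 × 21600 = 7.81 × 10^7 m³.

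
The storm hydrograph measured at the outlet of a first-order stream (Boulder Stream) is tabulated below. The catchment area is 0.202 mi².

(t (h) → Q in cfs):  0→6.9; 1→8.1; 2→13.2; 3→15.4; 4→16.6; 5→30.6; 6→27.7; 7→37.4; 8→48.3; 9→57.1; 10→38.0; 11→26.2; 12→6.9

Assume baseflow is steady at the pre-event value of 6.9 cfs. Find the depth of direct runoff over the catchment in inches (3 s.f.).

d ≈ 1.86 in

Direct runoff: 0.0, 1.2, 6.3, 8.5, 9.7, 23.7, 20.8, 30.5, 41.4, 50.2, 31.1, 19.3, 0.0 cfs; ΣQ_DR = 242.7 cfs.
V = ΣQ_DR · Δt = 242.7 × 3600 s = 8.737 × 10^5 ft³.
Over A = 0.202 mi², depth = V / A = 1.86 in.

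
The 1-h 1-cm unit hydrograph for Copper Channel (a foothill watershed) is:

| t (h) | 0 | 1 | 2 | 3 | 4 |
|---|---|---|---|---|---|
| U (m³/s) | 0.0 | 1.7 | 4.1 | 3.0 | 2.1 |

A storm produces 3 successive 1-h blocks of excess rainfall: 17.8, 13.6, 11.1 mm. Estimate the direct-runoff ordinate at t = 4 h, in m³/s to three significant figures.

Q ≈ 12.4 m³/s

By discrete convolution, Q_j = Σ (P_i / 10 mm) · U_{j−i}.
At t = 4 h (j=4): Q = (17.8/10)·2.1 + (13.6/10)·3.0 + (11.1/10)·4.1 = 12.4 m³/s.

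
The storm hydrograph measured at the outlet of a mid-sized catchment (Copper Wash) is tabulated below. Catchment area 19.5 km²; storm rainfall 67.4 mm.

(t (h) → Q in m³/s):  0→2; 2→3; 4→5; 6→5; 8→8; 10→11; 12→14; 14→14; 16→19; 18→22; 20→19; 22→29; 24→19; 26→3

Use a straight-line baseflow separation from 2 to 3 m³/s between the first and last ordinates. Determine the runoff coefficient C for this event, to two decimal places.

ΣQ_DR = 138.0 m³/s; V = ΣQ_DR·Δt = 9.936 × 10^5 m³.
Runoff depth d = V / A = 50.95 mm.
C = d / P = 50.95 / 67.4 = 0.76.

C ≈ 0.76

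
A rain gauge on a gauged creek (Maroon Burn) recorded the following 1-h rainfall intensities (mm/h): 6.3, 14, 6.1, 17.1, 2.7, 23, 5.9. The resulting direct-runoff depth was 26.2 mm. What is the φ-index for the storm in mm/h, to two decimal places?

φ ≈ 9.30 mm/h

Only the 3 blocks with intensity above φ contribute runoff: 14, 17.1, 23 mm/h.
Σ(I−φ)·Δt = d  ⇒  (14+17.1+23 − 3φ)·1 = 26.2
φ = (54.10 − 26.2/1) / 3 = 9.30 mm/h.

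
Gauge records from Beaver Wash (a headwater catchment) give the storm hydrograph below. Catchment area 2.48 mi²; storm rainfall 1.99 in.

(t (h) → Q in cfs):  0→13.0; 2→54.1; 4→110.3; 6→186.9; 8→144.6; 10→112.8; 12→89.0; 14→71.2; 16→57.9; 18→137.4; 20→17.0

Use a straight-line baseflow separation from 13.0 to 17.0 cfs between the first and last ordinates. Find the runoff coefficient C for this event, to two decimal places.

ΣQ_DR = 829.2 cfs; V = ΣQ_DR·Δt = 5.970 × 10^6 ft³.
Runoff depth d = V / A = 1.036 in.
C = d / P = 1.036 / 1.99 = 0.52.

C ≈ 0.52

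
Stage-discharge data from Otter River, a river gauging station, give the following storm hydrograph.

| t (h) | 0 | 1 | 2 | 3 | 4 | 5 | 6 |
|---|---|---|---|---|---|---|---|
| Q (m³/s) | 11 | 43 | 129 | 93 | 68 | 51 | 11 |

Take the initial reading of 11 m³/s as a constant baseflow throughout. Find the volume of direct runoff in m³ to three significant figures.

V ≈ 1.18 × 10^6 m³

Direct-runoff ordinates (Q − Q_b): 0.0, 32.0, 118.0, 82.0, 57.0, 40.0, 0.0 m³/s.
ΣQ_DR = 329.0 m³/s.
With Δt = 1 h = 3600 s, V = ΣQ_DR · Δt = 329.0 × 3600 = 1.18 × 10^6 m³.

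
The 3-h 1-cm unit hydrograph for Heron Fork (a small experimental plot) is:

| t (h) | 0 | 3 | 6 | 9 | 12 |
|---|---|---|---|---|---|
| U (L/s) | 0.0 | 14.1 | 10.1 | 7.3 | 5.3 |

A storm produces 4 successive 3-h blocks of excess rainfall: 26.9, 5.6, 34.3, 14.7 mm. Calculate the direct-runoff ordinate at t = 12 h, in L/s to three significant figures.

Q ≈ 73.7 L/s

By discrete convolution, Q_j = Σ (P_i / 10 mm) · U_{j−i}.
At t = 12 h (j=4): Q = (26.9/10)·5.3 + (5.6/10)·7.3 + (34.3/10)·10.1 + (14.7/10)·14.1 = 73.7 L/s.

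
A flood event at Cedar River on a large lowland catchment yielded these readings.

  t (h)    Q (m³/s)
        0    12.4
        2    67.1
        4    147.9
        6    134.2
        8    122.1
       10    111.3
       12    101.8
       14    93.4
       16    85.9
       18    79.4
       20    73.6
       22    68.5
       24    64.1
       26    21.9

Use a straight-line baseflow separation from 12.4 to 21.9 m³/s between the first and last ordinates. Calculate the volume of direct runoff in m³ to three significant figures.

V ≈ 6.79 × 10^6 m³

Direct-runoff ordinates (Q − Q_b): 0.00, 53.97, 134.04, 119.61, 106.78, 95.25, 85.02, 75.88, 67.65, 60.42, 53.89, 48.06, 42.93, 0.00 m³/s.
ΣQ_DR = 943.5 m³/s.
With Δt = 2 h = 7200 s, V = ΣQ_DR · Δt = 943.5 × 7200 = 6.79 × 10^6 m³.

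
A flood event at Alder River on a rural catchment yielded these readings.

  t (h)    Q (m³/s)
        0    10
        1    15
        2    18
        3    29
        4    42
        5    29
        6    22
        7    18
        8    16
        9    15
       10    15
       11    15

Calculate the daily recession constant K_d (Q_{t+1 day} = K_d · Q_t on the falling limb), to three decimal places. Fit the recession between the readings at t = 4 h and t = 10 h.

K_d ≈ 0.016

Between t = 4 h and t = 10 h the flow falls from 42 to 15 m³/s over 6×1 h = 6 h.
Per-interval ratio K = (15/42)^(1/6) = 0.8423; K_d = K^(24/1) = 0.016.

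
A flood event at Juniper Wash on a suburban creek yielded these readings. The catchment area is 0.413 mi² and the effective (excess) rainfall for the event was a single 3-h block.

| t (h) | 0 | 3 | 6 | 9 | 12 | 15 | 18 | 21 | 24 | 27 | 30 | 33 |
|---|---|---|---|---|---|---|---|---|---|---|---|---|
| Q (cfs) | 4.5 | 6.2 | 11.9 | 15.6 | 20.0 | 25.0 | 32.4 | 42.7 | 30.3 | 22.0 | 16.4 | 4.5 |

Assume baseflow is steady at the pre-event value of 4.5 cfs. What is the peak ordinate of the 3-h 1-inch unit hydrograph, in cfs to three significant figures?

Direct runoff: 0.0, 1.7, 7.4, 11.1, 15.5, 20.5, 27.9, 38.2, 25.8, 17.5, 11.9, 0.0 cfs; ΣQ_DR = 177.5 cfs, peak = 38.2 cfs.
Runoff depth d = ΣQ_DR·Δt / A = 177.5 × 10800 / (0.413 mi²) = 1.998 in.
The 1-inch UH is the DRH scaled by (1 in)/d, so U_p = 38.2 × 1/1.998 = 19.1 cfs.

U_p ≈ 19.1 cfs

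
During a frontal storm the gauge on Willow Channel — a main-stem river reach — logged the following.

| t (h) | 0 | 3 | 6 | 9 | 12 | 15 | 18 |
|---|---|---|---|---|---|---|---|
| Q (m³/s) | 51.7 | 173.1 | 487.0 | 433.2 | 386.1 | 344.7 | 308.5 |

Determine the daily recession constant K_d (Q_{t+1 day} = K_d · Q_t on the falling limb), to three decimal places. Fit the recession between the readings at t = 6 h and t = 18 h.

Between t = 6 h and t = 18 h the flow falls from 487.0 to 308.5 m³/s over 4×3 h = 12 h.
Per-interval ratio K = (308.5/487.0)^(1/4) = 0.8921; K_d = K^(24/3) = 0.401.

K_d ≈ 0.401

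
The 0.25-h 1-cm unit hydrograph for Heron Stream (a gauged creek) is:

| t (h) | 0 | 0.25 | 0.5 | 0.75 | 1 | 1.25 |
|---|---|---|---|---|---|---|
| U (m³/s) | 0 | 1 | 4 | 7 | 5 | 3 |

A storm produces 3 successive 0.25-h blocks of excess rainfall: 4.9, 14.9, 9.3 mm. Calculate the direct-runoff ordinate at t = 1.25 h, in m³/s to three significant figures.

Q ≈ 15.4 m³/s

By discrete convolution, Q_j = Σ (P_i / 10 mm) · U_{j−i}.
At t = 1.25 h (j=5): Q = (4.9/10)·3 + (14.9/10)·5 + (9.3/10)·7 = 15.4 m³/s.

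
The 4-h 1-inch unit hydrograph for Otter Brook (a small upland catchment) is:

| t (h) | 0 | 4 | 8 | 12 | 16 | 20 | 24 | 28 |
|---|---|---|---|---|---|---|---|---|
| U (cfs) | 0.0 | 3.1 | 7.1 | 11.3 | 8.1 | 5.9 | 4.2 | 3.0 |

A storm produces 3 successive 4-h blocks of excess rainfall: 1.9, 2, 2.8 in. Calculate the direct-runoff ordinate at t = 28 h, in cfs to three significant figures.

By discrete convolution, Q_j = Σ (P_i / 1 in) · U_{j−i}.
At t = 28 h (j=7): Q = (1.9/1)·3.0 + (2/1)·4.2 + (2.8/1)·5.9 = 30.6 cfs.

Q ≈ 30.6 cfs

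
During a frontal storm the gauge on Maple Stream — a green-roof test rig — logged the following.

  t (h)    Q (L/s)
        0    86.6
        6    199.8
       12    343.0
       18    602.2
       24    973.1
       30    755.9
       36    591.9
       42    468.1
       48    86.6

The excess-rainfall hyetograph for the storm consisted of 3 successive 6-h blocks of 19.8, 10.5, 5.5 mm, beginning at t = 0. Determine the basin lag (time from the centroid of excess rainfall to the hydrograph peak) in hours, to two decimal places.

t_L ≈ 17.40 h

Centroid of excess rainfall: t_c = Σ P_i·t̄_i / ΣP_i = 6.6034 h (block centres at 3, 9, 15 h).
Hydrograph peak occurs at t = 24 h, so basin lag t_L = 24 − 6.6034 = 17.40 h.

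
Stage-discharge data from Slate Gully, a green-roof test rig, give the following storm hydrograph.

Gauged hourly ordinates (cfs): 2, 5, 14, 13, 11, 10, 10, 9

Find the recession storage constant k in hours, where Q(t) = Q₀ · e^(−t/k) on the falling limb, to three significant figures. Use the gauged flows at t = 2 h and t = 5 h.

k ≈ 8.92 h

On the falling limb, Q drops from 14 to 10 cfs between t = 2 h and t = 5 h (Δt = 3 h).
k = −Δt / ln(Q₂/Q₁) = −3 / ln(10/14) = 8.92 h.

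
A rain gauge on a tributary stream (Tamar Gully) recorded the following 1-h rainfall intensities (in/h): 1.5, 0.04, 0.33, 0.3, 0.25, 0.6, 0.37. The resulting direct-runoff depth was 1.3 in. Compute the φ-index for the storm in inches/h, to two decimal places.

φ ≈ 0.40 in/h

Only the 2 blocks with intensity above φ contribute runoff: 1.5, 0.6 in/h.
Σ(I−φ)·Δt = d  ⇒  (1.5+0.6 − 2φ)·1 = 1.3
φ = (2.100 − 1.3/1) / 2 = 0.40 in/h.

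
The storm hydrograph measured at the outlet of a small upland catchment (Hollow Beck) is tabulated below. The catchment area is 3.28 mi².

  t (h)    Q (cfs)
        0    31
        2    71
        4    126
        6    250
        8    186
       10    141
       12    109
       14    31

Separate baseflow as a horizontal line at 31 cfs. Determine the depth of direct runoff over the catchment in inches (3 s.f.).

d ≈ 0.659 in

Direct runoff: 0.0, 40.0, 95.0, 219.0, 155.0, 110.0, 78.0, 0.0 cfs; ΣQ_DR = 697.0 cfs.
V = ΣQ_DR · Δt = 697.0 × 7200 s = 5.018 × 10^6 ft³.
Over A = 3.28 mi², depth = V / A = 0.659 in.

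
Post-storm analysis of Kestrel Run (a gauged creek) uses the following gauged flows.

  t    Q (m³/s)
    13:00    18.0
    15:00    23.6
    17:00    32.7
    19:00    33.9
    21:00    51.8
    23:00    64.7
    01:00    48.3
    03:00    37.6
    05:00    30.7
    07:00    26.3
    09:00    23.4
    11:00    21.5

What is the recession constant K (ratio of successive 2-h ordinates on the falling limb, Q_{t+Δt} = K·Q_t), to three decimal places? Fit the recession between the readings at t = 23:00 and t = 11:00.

Using the recession-limb readings at t = 23:00 and t = 11:00: Q falls from 64.7 to 21.5 m³/s over 6 intervals.
K = (Q₂/Q₁)^(1/6) = (21.5/64.7)^(1/6) = 0.832.

K ≈ 0.832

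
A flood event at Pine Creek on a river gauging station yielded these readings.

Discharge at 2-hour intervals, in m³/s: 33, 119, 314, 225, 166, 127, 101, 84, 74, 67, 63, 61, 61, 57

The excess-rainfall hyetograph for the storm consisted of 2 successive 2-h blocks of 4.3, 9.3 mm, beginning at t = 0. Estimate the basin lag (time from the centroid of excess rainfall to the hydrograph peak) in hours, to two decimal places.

t_L ≈ 1.63 h

Centroid of excess rainfall: t_c = Σ P_i·t̄_i / ΣP_i = 2.3676 h (block centres at 1, 3 h).
Hydrograph peak occurs at t = 4 h, so basin lag t_L = 4 − 2.3676 = 1.63 h.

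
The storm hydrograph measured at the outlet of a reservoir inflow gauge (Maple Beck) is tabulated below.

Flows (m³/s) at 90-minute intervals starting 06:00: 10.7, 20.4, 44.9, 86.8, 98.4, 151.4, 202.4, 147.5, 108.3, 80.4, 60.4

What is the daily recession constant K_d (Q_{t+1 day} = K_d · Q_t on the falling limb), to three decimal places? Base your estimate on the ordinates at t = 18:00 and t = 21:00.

K_d ≈ 0.009

Between t = 18:00 and t = 21:00 the flow falls from 108.3 to 60.4 m³/s over 2×1.5 h = 3 h.
Per-interval ratio K = (60.4/108.3)^(1/2) = 0.7468; K_d = K^(24/1.5) = 0.009.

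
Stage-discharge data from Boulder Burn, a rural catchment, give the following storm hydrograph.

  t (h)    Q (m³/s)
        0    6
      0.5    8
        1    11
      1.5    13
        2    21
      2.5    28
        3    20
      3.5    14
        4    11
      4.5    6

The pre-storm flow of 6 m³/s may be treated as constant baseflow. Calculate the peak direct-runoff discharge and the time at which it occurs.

Subtracting baseflow gives direct-runoff ordinates: 0.0, 2.0, 5.0, 7.0, 15.0, 22.0, 14.0, 8.0, 5.0, 0.0 m³/s.
The maximum is 22.0 m³/s, occurring at the reading for t = 2.5 h.

Q_p = 22.0 m³/s at t = 2.5 h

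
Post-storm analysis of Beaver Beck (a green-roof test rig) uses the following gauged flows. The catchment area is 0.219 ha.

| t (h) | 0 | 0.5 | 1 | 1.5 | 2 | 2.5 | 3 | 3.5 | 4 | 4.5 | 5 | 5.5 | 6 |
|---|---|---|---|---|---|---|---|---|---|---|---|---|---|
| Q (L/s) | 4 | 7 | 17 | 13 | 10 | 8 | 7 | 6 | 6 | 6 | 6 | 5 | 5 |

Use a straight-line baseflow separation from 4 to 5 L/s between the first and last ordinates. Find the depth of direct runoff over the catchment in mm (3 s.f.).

d ≈ 34.1 mm

Direct runoff: 0.00, 2.92, 12.83, 8.75, 5.67, 3.58, 2.50, 1.42, 1.33, 1.25, 1.17, 0.08, 0.00 L/s; ΣQ_DR = 41.50 L/s.
V = ΣQ_DR · Δt = 41.50 × 1800 s = 74700 L.
Over A = 0.219 ha, depth = V / A = 34.1 mm.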